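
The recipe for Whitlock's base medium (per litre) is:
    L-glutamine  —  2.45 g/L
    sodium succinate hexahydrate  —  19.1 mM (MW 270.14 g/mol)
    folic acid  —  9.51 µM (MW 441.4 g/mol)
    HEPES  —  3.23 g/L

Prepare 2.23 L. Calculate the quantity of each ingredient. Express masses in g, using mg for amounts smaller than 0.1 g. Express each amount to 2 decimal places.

Working volume: 2.23 L.
L-glutamine: 2.45 g/L × 2.23 L = 5.46 g
sodium succinate hexahydrate: 19.1 mmol/L × 270.14 g/mol × 2.23 L ÷ 1000 = 11.51 g
folic acid: 9.51 µmol/L × 441.4 g/mol × 2.23 L ÷ 1000 = 9.36 mg
HEPES: 3.23 g/L × 2.23 L = 7.20 g

L-glutamine 5.46 g; sodium succinate hexahydrate 11.51 g; folic acid 9.36 mg; HEPES 7.20 g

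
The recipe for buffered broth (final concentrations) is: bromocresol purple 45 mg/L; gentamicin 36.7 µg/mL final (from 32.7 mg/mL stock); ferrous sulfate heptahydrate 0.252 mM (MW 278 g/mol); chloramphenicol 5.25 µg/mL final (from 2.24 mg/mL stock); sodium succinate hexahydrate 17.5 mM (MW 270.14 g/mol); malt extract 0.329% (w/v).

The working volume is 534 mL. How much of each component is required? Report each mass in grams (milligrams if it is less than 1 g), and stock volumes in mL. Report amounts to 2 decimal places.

Target volume = 534 mL = 0.534 L.
bromocresol purple: 45 mg/L × 0.534 L = 24.03 mg
gentamicin: dilute stock: 36.7 µg/mL × 534 mL ÷ 32700 µg/mL = 0.60 mL
ferrous sulfate heptahydrate: 0.252 mmol/L × 278 mg/mmol × 0.534 L = 37.41 mg
chloramphenicol: V = C2·V2/C1 = 5.25 µg/mL × 534 mL ÷ 2240 µg/mL = 1.25 mL
sodium succinate hexahydrate: 17.5 mmol/L × 270.14 g/mol × 0.534 L ÷ 1000 = 2.52 g
malt extract: 0.329 g per 100 mL × 534 mL ÷ 100 = 1.76 g

bromocresol purple 24.03 mg; gentamicin 0.60 mL; ferrous sulfate heptahydrate 37.41 mg; chloramphenicol 1.25 mL; sodium succinate hexahydrate 2.52 g; malt extract 1.76 g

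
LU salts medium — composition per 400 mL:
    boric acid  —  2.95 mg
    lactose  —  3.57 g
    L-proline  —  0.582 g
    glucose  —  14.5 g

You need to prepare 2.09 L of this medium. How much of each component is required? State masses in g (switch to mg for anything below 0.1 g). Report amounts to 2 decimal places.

Ratio of target to recipe volume: 2090 / 400 = 5.225.
boric acid: 2.95 mg × (2090 mL / 400 mL) = 15.41 mg
lactose: 3.57 g × (2090 mL / 400 mL) = 18.65 g
L-proline: 0.582 g × (2090 mL / 400 mL) = 3.04 g
glucose: 14.5 g × (2090 mL / 400 mL) = 75.76 g

boric acid 15.41 mg; lactose 18.65 g; L-proline 3.04 g; glucose 75.76 g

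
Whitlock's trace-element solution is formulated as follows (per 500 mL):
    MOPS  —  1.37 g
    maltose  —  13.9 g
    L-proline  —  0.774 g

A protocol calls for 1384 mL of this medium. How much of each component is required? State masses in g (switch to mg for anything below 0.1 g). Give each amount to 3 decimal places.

MOPS 3.792 g; maltose 38.475 g; L-proline 2.142 g

Ratio of target to recipe volume: 1384 / 500 = 2.768.
MOPS: 1.37 g × (1384 mL / 500 mL) = 3.792 g
maltose: 13.9 g × (1384 mL / 500 mL) = 38.475 g
L-proline: 0.774 g × (1384 mL / 500 mL) = 2.142 g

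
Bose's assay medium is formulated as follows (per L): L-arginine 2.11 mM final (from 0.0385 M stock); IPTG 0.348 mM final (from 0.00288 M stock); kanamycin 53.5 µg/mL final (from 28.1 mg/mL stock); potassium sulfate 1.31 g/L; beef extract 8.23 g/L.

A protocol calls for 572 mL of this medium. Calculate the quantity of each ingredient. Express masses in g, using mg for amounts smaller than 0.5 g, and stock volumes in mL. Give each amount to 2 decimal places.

Working volume: 572 mL = 0.572 L.
L-arginine: V = C2·V2/C1 = 2.11 mM × 572 mL ÷ 38.5 mM = 31.35 mL
IPTG: C1V1 = C2V2 → 0.348 mM × 572 mL ÷ 2.88 mM = 69.12 mL
kanamycin: dilute stock: 53.5 µg/mL × 572 mL ÷ 28100 µg/mL = 1.09 mL
potassium sulfate: 1.31 g/L × 0.572 L = 0.75 g
beef extract: 8.23 g/L × 0.572 L = 4.71 g

L-arginine 31.35 mL; IPTG 69.12 mL; kanamycin 1.09 mL; potassium sulfate 0.75 g; beef extract 4.71 g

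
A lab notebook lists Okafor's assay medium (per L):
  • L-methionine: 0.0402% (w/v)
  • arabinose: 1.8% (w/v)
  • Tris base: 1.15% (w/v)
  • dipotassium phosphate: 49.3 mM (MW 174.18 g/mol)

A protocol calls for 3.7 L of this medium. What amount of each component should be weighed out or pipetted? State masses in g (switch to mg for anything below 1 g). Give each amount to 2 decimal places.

Working volume: 3.7 L.
L-methionine: 0.0402% w/v = 0.402 g/L → 0.402 × 3.7 L = 1.49 g
arabinose: 1.8% w/v = 18 g/L → 18 × 3.7 L = 66.60 g
Tris base: 1.15 g per 100 mL × 3700 mL ÷ 100 = 42.55 g
dipotassium phosphate: 49.3 mmol/L × 174.18 g/mol × 3.7 L ÷ 1000 = 31.77 g

L-methionine 1.49 g; arabinose 66.60 g; Tris base 42.55 g; dipotassium phosphate 31.77 g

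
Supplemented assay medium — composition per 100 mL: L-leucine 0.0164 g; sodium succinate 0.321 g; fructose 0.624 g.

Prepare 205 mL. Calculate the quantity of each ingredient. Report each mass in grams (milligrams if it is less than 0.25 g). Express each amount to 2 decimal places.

Ratio of target to recipe volume: 205 / 100 = 2.05.
L-leucine: 0.0164 g × (205 mL / 100 mL) = 0.03362 g = 33.62 mg
sodium succinate: 0.321 g × (205 mL / 100 mL) = 0.66 g
fructose: 0.624 g × (205 mL / 100 mL) = 1.28 g

L-leucine 33.62 mg; sodium succinate 0.66 g; fructose 1.28 g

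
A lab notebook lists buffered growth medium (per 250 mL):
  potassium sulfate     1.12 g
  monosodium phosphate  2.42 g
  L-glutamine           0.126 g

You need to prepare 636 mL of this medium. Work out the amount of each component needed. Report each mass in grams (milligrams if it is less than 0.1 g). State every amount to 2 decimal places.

potassium sulfate 2.85 g; monosodium phosphate 6.16 g; L-glutamine 0.32 g

Ratio of target to recipe volume: 636 / 250 = 2.544.
potassium sulfate: 1.12 g × (636 mL / 250 mL) = 2.85 g
monosodium phosphate: 2.42 g × (636 mL / 250 mL) = 6.16 g
L-glutamine: 0.126 g × (636 mL / 250 mL) = 0.32 g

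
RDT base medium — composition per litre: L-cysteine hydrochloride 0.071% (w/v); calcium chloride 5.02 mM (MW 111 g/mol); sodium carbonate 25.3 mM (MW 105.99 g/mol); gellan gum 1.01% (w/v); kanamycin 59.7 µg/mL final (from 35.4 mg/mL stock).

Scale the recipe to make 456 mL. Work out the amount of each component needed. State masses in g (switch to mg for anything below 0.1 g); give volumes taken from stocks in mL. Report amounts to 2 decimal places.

L-cysteine hydrochloride 0.32 g; calcium chloride 0.25 g; sodium carbonate 1.22 g; gellan gum 4.61 g; kanamycin 0.77 mL

Target volume = 456 mL = 0.456 L.
L-cysteine hydrochloride: 0.071 g per 100 mL × 456 mL ÷ 100 = 0.32 g
calcium chloride: 5.02 mmol/L × 111 g/mol × 0.456 L ÷ 1000 = 0.25 g
sodium carbonate: 25.3 mmol/L × 105.99 g/mol × 0.456 L ÷ 1000 = 1.22 g
gellan gum: 1.01 g per 100 mL × 456 mL ÷ 100 = 4.61 g
kanamycin: dilute stock: 59.7 µg/mL × 456 mL ÷ 35400 µg/mL = 0.77 mL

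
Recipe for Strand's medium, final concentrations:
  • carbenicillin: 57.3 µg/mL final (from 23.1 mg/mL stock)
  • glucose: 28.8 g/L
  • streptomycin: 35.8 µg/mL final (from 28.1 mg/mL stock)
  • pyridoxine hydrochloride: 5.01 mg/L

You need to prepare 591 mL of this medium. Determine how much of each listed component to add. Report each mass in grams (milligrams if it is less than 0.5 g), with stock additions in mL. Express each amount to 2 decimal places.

Target volume = 591 mL = 0.591 L.
carbenicillin: C1V1 = C2V2 → 57.3 µg/mL × 591 mL ÷ 23100 µg/mL = 1.47 mL
glucose: 28.8 g/L × 0.591 L = 17.02 g
streptomycin: dilute stock: 35.8 µg/mL × 591 mL ÷ 28100 µg/mL = 0.75 mL
pyridoxine hydrochloride: 5.01 mg/L × 0.591 L = 2.96 mg

carbenicillin 1.47 mL; glucose 17.02 g; streptomycin 0.75 mL; pyridoxine hydrochloride 2.96 mg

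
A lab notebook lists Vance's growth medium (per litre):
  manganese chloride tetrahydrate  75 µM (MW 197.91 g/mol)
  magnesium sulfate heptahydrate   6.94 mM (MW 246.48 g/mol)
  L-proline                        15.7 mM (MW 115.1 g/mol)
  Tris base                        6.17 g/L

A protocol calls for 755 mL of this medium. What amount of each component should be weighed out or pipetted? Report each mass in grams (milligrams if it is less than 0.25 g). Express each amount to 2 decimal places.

Target volume = 755 mL = 0.755 L.
manganese chloride tetrahydrate: 75 µmol/L × 197.91 g/mol × 0.755 L ÷ 1000 = 11.21 mg
magnesium sulfate heptahydrate: 6.94 mmol/L × 246.48 g/mol × 0.755 L ÷ 1000 = 1.29 g
L-proline: 15.7 mmol/L × 115.1 g/mol × 0.755 L ÷ 1000 = 1.36 g
Tris base: 6.17 g/L × 0.755 L = 4.66 g

manganese chloride tetrahydrate 11.21 mg; magnesium sulfate heptahydrate 1.29 g; L-proline 1.36 g; Tris base 4.66 g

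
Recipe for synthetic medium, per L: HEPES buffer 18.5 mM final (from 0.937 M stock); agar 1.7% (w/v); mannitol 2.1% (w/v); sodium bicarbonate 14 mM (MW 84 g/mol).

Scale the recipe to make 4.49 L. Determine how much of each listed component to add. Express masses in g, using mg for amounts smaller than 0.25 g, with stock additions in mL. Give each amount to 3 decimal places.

HEPES buffer 88.650 mL; agar 76.330 g; mannitol 94.290 g; sodium bicarbonate 5.280 g

Scale factor relative to 1 L: 4.49.
HEPES buffer: dilute stock: 18.5 mM × 4490 mL ÷ 937 mM = 88.650 mL
agar: 1.7% w/v = 17 g/L → 17 × 4.49 L = 76.330 g
mannitol: 2.1% w/v = 21 g/L → 21 × 4.49 L = 94.290 g
sodium bicarbonate: 14 mmol/L × 84 g/mol × 4.49 L ÷ 1000 = 5.280 g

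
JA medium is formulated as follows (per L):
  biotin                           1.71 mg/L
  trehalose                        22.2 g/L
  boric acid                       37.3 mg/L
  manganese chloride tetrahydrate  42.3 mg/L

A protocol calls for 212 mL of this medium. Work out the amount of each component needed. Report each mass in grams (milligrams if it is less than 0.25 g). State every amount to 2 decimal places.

biotin 0.36 mg; trehalose 4.71 g; boric acid 7.91 mg; manganese chloride tetrahydrate 8.97 mg

Scale factor relative to 1 L: 0.212.
biotin: 1.71 mg/L × 0.212 L = 0.36 mg
trehalose: 22.2 g/L × 0.212 L = 4.71 g
boric acid: 37.3 mg/L × 0.212 L = 7.91 mg
manganese chloride tetrahydrate: 42.3 mg/L × 0.212 L = 8.97 mg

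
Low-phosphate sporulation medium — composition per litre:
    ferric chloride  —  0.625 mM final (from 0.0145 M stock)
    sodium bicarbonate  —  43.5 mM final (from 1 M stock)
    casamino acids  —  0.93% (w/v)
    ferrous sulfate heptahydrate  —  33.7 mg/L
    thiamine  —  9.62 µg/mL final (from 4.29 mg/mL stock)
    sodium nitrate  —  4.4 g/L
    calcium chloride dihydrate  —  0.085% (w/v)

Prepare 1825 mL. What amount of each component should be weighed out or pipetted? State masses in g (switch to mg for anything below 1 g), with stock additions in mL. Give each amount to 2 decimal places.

Scale factor relative to 1 L: 1.825.
ferric chloride: V = C2·V2/C1 = 0.625 mM × 1825 mL ÷ 14.5 mM = 78.66 mL
sodium bicarbonate: C1V1 = C2V2 → 43.5 mM × 1825 mL ÷ 1000 mM = 79.39 mL
casamino acids: 0.93 g per 100 mL × 1825 mL ÷ 100 = 16.97 g
ferrous sulfate heptahydrate: 33.7 mg/L × 1.825 L = 61.50 mg
thiamine: dilute stock: 9.62 µg/mL × 1825 mL ÷ 4290 µg/mL = 4.09 mL
sodium nitrate: 4.4 g/L × 1.825 L = 8.03 g
calcium chloride dihydrate: 0.085 g per 100 mL × 1825 mL ÷ 100 = 1.55 g

ferric chloride 78.66 mL; sodium bicarbonate 79.39 mL; casamino acids 16.97 g; ferrous sulfate heptahydrate 61.50 mg; thiamine 4.09 mL; sodium nitrate 8.03 g; calcium chloride dihydrate 1.55 g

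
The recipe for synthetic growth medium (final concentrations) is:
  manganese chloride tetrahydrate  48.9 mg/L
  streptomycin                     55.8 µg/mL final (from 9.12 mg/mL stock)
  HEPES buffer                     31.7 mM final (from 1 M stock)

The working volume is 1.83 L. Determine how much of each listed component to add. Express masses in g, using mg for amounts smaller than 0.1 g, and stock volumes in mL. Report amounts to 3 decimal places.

Working volume: 1.83 L.
manganese chloride tetrahydrate: 48.9 mg/L × 1.83 L = 89.487 mg
streptomycin: V = C2·V2/C1 = 55.8 µg/mL × 1830 mL ÷ 9120 µg/mL = 11.197 mL
HEPES buffer: V = C2·V2/C1 = 31.7 mM × 1830 mL ÷ 1000 mM = 58.011 mL

manganese chloride tetrahydrate 89.487 mg; streptomycin 11.197 mL; HEPES buffer 58.011 mL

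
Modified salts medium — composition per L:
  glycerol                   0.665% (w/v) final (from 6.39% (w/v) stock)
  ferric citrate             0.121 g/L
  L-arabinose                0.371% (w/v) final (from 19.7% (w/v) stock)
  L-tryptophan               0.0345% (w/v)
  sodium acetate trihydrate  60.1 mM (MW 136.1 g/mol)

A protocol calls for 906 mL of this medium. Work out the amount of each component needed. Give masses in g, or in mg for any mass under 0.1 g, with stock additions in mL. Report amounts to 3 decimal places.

Working volume: 906 mL = 0.906 L.
glycerol: V = C2·V2/C1 = 0.665% ÷ 6.39% × 906 mL = 94.286 mL
ferric citrate: 0.121 g/L × 0.906 L = 0.110 g
L-arabinose: C1V1 = C2V2 → 0.371% ÷ 19.7% × 906 mL = 17.062 mL
L-tryptophan: 0.0345 g per 100 mL × 906 mL ÷ 100 = 0.313 g
sodium acetate trihydrate: 60.1 mmol/L × 136.1 g/mol × 0.906 L ÷ 1000 = 7.411 g

glycerol 94.286 mL; ferric citrate 0.110 g; L-arabinose 17.062 mL; L-tryptophan 0.313 g; sodium acetate trihydrate 7.411 g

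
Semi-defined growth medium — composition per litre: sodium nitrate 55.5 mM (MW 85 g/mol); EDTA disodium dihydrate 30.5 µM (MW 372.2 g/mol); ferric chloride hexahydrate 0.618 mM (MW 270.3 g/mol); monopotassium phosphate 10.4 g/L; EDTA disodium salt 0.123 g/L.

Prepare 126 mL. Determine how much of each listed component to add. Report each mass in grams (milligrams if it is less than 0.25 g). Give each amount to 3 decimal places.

Target volume = 126 mL = 0.126 L.
sodium nitrate: 55.5 mmol/L × 85 g/mol × 0.126 L ÷ 1000 = 0.594 g
EDTA disodium dihydrate: 30.5 µmol/L × 372.2 g/mol × 0.126 L ÷ 1000 = 1.430 mg
ferric chloride hexahydrate: 0.618 mmol/L × 270.3 mg/mmol × 0.126 L = 21.048 mg
monopotassium phosphate: 10.4 g/L × 0.126 L = 1.310 g
EDTA disodium salt: 0.123 g/L × 0.126 L = 0.015498 g = 15.498 mg

sodium nitrate 0.594 g; EDTA disodium dihydrate 1.430 mg; ferric chloride hexahydrate 21.048 mg; monopotassium phosphate 1.310 g; EDTA disodium salt 15.498 mg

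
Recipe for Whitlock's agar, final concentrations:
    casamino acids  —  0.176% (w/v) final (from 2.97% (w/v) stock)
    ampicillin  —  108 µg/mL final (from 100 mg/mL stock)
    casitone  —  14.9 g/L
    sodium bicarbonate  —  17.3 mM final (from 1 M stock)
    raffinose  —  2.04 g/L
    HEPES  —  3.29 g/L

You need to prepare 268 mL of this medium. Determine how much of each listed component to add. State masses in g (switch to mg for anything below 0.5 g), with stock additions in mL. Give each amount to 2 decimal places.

casamino acids 15.88 mL; ampicillin 0.29 mL; casitone 3.99 g; sodium bicarbonate 4.64 mL; raffinose 0.55 g; HEPES 0.88 g

Working volume: 268 mL = 0.268 L.
casamino acids: C1V1 = C2V2 → 0.176% ÷ 2.97% × 268 mL = 15.88 mL
ampicillin: C1V1 = C2V2 → 108 µg/mL × 268 mL ÷ 100000 µg/mL = 0.29 mL
casitone: 14.9 g/L × 0.268 L = 3.99 g
sodium bicarbonate: V = C2·V2/C1 = 17.3 mM × 268 mL ÷ 1000 mM = 4.64 mL
raffinose: 2.04 g/L × 0.268 L = 0.55 g
HEPES: 3.29 g/L × 0.268 L = 0.88 g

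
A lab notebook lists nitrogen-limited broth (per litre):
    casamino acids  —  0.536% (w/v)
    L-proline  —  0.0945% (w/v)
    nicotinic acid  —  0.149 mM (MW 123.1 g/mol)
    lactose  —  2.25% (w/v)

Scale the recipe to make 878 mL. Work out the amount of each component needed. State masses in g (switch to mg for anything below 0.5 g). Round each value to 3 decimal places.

casamino acids 4.706 g; L-proline 0.830 g; nicotinic acid 16.104 mg; lactose 19.755 g

Scale factor relative to 1 L: 0.878.
casamino acids: 0.536% w/v = 5.36 g/L → 5.36 × 0.878 L = 4.706 g
L-proline: 0.0945 g per 100 mL × 878 mL ÷ 100 = 0.830 g
nicotinic acid: 0.149 mmol/L × 123.1 mg/mmol × 0.878 L = 16.104 mg
lactose: 2.25% w/v = 22.5 g/L → 22.5 × 0.878 L = 19.755 g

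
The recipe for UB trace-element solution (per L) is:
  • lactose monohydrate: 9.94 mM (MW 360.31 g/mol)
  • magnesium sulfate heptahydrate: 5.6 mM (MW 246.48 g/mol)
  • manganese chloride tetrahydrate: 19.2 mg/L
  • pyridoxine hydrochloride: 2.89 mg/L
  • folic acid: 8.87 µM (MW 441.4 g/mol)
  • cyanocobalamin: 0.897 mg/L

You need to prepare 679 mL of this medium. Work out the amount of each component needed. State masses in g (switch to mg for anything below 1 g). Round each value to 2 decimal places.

lactose monohydrate 2.43 g; magnesium sulfate heptahydrate 937.22 mg; manganese chloride tetrahydrate 13.04 mg; pyridoxine hydrochloride 1.96 mg; folic acid 2.66 mg; cyanocobalamin 0.61 mg

Target volume = 679 mL = 0.679 L.
lactose monohydrate: 9.94 mmol/L × 360.31 g/mol × 0.679 L ÷ 1000 = 2.43 g
magnesium sulfate heptahydrate: 5.6 mmol/L × 246.48 mg/mmol × 0.679 L = 937.22 mg
manganese chloride tetrahydrate: 19.2 mg/L × 0.679 L = 13.04 mg
pyridoxine hydrochloride: 2.89 mg/L × 0.679 L = 1.96 mg
folic acid: 8.87 µmol/L × 441.4 g/mol × 0.679 L ÷ 1000 = 2.66 mg
cyanocobalamin: 0.897 mg/L × 0.679 L = 0.61 mg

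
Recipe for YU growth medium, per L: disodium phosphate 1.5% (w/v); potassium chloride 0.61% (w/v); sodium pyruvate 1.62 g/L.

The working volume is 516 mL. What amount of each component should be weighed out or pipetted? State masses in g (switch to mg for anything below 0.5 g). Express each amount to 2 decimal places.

disodium phosphate 7.74 g; potassium chloride 3.15 g; sodium pyruvate 0.84 g

Working volume: 516 mL = 0.516 L.
disodium phosphate: 1.5 g per 100 mL × 516 mL ÷ 100 = 7.74 g
potassium chloride: 0.61 g per 100 mL × 516 mL ÷ 100 = 3.15 g
sodium pyruvate: 1.62 g/L × 0.516 L = 0.84 g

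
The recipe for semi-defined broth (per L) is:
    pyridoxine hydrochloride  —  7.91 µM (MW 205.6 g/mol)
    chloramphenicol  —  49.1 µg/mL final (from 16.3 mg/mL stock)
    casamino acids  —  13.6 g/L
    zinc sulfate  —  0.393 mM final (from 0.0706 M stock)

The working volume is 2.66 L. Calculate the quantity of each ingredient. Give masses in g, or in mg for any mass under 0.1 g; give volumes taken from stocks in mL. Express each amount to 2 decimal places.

Working volume: 2.66 L.
pyridoxine hydrochloride: 7.91 µmol/L × 205.6 g/mol × 2.66 L ÷ 1000 = 4.33 mg
chloramphenicol: C1V1 = C2V2 → 49.1 µg/mL × 2660 mL ÷ 16300 µg/mL = 8.01 mL
casamino acids: 13.6 g/L × 2.66 L = 36.18 g
zinc sulfate: dilute stock: 0.393 mM × 2660 mL ÷ 70.6 mM = 14.81 mL

pyridoxine hydrochloride 4.33 mg; chloramphenicol 8.01 mL; casamino acids 36.18 g; zinc sulfate 14.81 mL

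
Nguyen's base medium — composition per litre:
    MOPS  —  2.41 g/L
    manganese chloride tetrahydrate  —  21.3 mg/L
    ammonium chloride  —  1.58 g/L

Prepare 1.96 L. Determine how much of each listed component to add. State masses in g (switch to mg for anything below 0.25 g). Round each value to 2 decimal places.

Scale factor relative to 1 L: 1.96.
MOPS: 2.41 g/L × 1.96 L = 4.72 g
manganese chloride tetrahydrate: 21.3 mg/L × 1.96 L = 41.75 mg
ammonium chloride: 1.58 g/L × 1.96 L = 3.10 g

MOPS 4.72 g; manganese chloride tetrahydrate 41.75 mg; ammonium chloride 3.10 g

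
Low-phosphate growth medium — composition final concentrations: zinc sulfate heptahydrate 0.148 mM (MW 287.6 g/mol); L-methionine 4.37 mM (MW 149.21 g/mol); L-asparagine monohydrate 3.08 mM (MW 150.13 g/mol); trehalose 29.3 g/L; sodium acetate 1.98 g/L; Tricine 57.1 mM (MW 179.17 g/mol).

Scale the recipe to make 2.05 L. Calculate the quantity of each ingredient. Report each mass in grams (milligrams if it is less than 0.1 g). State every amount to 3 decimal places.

zinc sulfate heptahydrate 87.258 mg; L-methionine 1.337 g; L-asparagine monohydrate 0.948 g; trehalose 60.065 g; sodium acetate 4.059 g; Tricine 20.973 g

Working volume: 2.05 L.
zinc sulfate heptahydrate: 0.148 mmol/L × 287.6 mg/mmol × 2.05 L = 87.258 mg
L-methionine: 4.37 mmol/L × 149.21 g/mol × 2.05 L ÷ 1000 = 1.337 g
L-asparagine monohydrate: 3.08 mmol/L × 150.13 g/mol × 2.05 L ÷ 1000 = 0.948 g
trehalose: 29.3 g/L × 2.05 L = 60.065 g
sodium acetate: 1.98 g/L × 2.05 L = 4.059 g
Tricine: 57.1 mmol/L × 179.17 g/mol × 2.05 L ÷ 1000 = 20.973 g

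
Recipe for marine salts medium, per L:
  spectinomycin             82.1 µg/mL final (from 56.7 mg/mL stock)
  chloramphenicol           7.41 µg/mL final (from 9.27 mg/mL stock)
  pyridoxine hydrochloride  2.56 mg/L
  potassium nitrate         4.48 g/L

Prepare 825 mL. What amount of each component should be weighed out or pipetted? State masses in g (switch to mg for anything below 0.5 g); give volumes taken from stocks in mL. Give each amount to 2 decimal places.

spectinomycin 1.19 mL; chloramphenicol 0.66 mL; pyridoxine hydrochloride 2.11 mg; potassium nitrate 3.70 g

Scale factor relative to 1 L: 0.825.
spectinomycin: C1V1 = C2V2 → 82.1 µg/mL × 825 mL ÷ 56700 µg/mL = 1.19 mL
chloramphenicol: C1V1 = C2V2 → 7.41 µg/mL × 825 mL ÷ 9270 µg/mL = 0.66 mL
pyridoxine hydrochloride: 2.56 mg/L × 0.825 L = 2.11 mg
potassium nitrate: 4.48 g/L × 0.825 L = 3.70 g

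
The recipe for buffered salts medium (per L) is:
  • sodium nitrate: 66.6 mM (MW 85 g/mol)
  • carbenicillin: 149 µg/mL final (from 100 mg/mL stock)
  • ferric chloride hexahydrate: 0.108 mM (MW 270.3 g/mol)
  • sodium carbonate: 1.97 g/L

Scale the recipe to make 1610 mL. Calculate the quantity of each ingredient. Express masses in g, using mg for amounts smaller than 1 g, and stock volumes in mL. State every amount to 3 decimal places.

sodium nitrate 9.114 g; carbenicillin 2.399 mL; ferric chloride hexahydrate 47.000 mg; sodium carbonate 3.172 g

Scale factor relative to 1 L: 1.61.
sodium nitrate: 66.6 mmol/L × 85 g/mol × 1.61 L ÷ 1000 = 9.114 g
carbenicillin: dilute stock: 149 µg/mL × 1610 mL ÷ 100000 µg/mL = 2.399 mL
ferric chloride hexahydrate: 0.108 mmol/L × 270.3 mg/mmol × 1.61 L = 47.000 mg
sodium carbonate: 1.97 g/L × 1.61 L = 3.172 g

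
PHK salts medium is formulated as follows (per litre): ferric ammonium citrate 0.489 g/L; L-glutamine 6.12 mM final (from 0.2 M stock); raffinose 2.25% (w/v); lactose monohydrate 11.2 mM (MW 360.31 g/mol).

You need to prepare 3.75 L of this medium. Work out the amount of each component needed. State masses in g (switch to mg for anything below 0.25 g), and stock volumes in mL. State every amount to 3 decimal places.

Working volume: 3.75 L.
ferric ammonium citrate: 0.489 g/L × 3.75 L = 1.834 g
L-glutamine: dilute stock: 6.12 mM × 3750 mL ÷ 200 mM = 114.750 mL
raffinose: 2.25% w/v = 22.5 g/L → 22.5 × 3.75 L = 84.375 g
lactose monohydrate: 11.2 mmol/L × 360.31 g/mol × 3.75 L ÷ 1000 = 15.133 g

ferric ammonium citrate 1.834 g; L-glutamine 114.750 mL; raffinose 84.375 g; lactose monohydrate 15.133 g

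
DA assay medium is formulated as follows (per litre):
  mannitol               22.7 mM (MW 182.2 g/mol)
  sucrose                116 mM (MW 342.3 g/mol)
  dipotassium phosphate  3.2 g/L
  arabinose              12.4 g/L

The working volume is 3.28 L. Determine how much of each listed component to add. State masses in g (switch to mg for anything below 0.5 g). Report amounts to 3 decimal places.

Working volume: 3.28 L.
mannitol: 22.7 mmol/L × 182.2 g/mol × 3.28 L ÷ 1000 = 13.566 g
sucrose: 116 mmol/L × 342.3 g/mol × 3.28 L ÷ 1000 = 130.238 g
dipotassium phosphate: 3.2 g/L × 3.28 L = 10.496 g
arabinose: 12.4 g/L × 3.28 L = 40.672 g

mannitol 13.566 g; sucrose 130.238 g; dipotassium phosphate 10.496 g; arabinose 40.672 g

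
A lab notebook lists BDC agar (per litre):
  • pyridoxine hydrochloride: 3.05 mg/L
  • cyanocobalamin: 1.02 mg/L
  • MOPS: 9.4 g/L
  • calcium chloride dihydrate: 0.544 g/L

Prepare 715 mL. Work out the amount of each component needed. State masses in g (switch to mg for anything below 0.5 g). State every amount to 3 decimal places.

Scale factor relative to 1 L: 0.715.
pyridoxine hydrochloride: 3.05 mg/L × 0.715 L = 2.181 mg
cyanocobalamin: 1.02 mg/L × 0.715 L = 0.729 mg
MOPS: 9.4 g/L × 0.715 L = 6.721 g
calcium chloride dihydrate: 0.544 g/L × 0.715 L = 0.38896 g = 388.960 mg

pyridoxine hydrochloride 2.181 mg; cyanocobalamin 0.729 mg; MOPS 6.721 g; calcium chloride dihydrate 388.960 mg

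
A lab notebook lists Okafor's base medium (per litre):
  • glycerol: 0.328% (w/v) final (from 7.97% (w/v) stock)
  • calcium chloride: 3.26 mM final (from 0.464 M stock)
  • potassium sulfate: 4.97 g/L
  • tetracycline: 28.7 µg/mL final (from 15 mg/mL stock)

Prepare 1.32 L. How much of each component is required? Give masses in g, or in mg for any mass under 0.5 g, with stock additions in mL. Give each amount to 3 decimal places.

Working volume: 1.32 L.
glycerol: C1V1 = C2V2 → 0.328% ÷ 7.97% × 1320 mL = 54.324 mL
calcium chloride: C1V1 = C2V2 → 3.26 mM × 1320 mL ÷ 464 mM = 9.274 mL
potassium sulfate: 4.97 g/L × 1.32 L = 6.560 g
tetracycline: dilute stock: 28.7 µg/mL × 1320 mL ÷ 15000 µg/mL = 2.526 mL

glycerol 54.324 mL; calcium chloride 9.274 mL; potassium sulfate 6.560 g; tetracycline 2.526 mL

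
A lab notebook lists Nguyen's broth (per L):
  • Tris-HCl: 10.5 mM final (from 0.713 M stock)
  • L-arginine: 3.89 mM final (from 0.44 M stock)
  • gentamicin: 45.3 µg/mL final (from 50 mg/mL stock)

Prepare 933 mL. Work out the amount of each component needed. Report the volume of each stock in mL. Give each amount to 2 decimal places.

Tris-HCl 13.74 mL; L-arginine 8.25 mL; gentamicin 0.85 mL

Target volume = 933 mL = 0.933 L.
Tris-HCl: C1V1 = C2V2 → 10.5 mM × 933 mL ÷ 713 mM = 13.74 mL
L-arginine: dilute stock: 3.89 mM × 933 mL ÷ 440 mM = 8.25 mL
gentamicin: V = C2·V2/C1 = 45.3 µg/mL × 933 mL ÷ 50000 µg/mL = 0.85 mL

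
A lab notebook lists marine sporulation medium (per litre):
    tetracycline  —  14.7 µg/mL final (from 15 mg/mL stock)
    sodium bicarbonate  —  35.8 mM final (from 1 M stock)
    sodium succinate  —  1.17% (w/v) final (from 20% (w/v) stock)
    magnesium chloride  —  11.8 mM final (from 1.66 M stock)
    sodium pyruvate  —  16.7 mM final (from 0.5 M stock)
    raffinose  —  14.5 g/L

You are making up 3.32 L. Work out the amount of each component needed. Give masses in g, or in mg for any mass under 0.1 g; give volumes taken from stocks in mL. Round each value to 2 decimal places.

tetracycline 3.25 mL; sodium bicarbonate 118.86 mL; sodium succinate 194.22 mL; magnesium chloride 23.60 mL; sodium pyruvate 110.89 mL; raffinose 48.14 g

Working volume: 3.32 L.
tetracycline: dilute stock: 14.7 µg/mL × 3320 mL ÷ 15000 µg/mL = 3.25 mL
sodium bicarbonate: C1V1 = C2V2 → 35.8 mM × 3320 mL ÷ 1000 mM = 118.86 mL
sodium succinate: C1V1 = C2V2 → 1.17% ÷ 20% × 3320 mL = 194.22 mL
magnesium chloride: dilute stock: 11.8 mM × 3320 mL ÷ 1660 mM = 23.60 mL
sodium pyruvate: C1V1 = C2V2 → 16.7 mM × 3320 mL ÷ 500 mM = 110.89 mL
raffinose: 14.5 g/L × 3.32 L = 48.14 g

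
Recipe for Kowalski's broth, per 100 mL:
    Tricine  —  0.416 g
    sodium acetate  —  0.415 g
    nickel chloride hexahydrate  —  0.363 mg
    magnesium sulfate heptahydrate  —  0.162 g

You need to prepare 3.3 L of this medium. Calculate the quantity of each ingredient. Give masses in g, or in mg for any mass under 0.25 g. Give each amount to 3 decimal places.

Tricine 13.728 g; sodium acetate 13.695 g; nickel chloride hexahydrate 11.979 mg; magnesium sulfate heptahydrate 5.346 g

Ratio of target to recipe volume: 3300 / 100 = 33.
Tricine: 0.416 g × (3300 mL / 100 mL) = 13.728 g
sodium acetate: 0.415 g × (3300 mL / 100 mL) = 13.695 g
nickel chloride hexahydrate: 0.363 mg × (3300 mL / 100 mL) = 11.979 mg
magnesium sulfate heptahydrate: 0.162 g × (3300 mL / 100 mL) = 5.346 g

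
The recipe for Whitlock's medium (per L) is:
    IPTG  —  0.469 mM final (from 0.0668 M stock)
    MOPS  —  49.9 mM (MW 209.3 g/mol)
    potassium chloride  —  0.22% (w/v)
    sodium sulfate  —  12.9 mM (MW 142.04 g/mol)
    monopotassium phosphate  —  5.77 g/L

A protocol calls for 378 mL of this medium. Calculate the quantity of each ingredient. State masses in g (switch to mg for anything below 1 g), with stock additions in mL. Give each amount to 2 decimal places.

Scale factor relative to 1 L: 0.378.
IPTG: C1V1 = C2V2 → 0.469 mM × 378 mL ÷ 66.8 mM = 2.65 mL
MOPS: 49.9 mmol/L × 209.3 g/mol × 0.378 L ÷ 1000 = 3.95 g
potassium chloride: 0.22% w/v = 2.2 g/L → 2.2 × 0.378 L = 0.8316 g = 831.60 mg
sodium sulfate: 12.9 mmol/L × 142.04 mg/mmol × 0.378 L = 692.62 mg
monopotassium phosphate: 5.77 g/L × 0.378 L = 2.18 g

IPTG 2.65 mL; MOPS 3.95 g; potassium chloride 831.60 mg; sodium sulfate 692.62 mg; monopotassium phosphate 2.18 g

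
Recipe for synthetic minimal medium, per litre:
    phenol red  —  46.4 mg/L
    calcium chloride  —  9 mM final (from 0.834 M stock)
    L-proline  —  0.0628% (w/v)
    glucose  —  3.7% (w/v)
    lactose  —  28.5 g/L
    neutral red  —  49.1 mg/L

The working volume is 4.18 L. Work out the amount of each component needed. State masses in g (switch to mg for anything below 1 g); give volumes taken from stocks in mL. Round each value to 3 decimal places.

Scale factor relative to 1 L: 4.18.
phenol red: 46.4 mg/L × 4.18 L = 193.952 mg
calcium chloride: dilute stock: 9 mM × 4180 mL ÷ 834 mM = 45.108 mL
L-proline: 0.0628% w/v = 0.628 g/L → 0.628 × 4.18 L = 2.625 g
glucose: 3.7 g per 100 mL × 4180 mL ÷ 100 = 154.660 g
lactose: 28.5 g/L × 4.18 L = 119.130 g
neutral red: 49.1 mg/L × 4.18 L = 205.238 mg

phenol red 193.952 mg; calcium chloride 45.108 mL; L-proline 2.625 g; glucose 154.660 g; lactose 119.130 g; neutral red 205.238 mg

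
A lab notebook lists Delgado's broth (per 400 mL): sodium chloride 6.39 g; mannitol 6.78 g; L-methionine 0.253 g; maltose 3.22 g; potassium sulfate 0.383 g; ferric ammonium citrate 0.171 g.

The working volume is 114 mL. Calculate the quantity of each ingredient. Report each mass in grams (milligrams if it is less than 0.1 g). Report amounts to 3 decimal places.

sodium chloride 1.821 g; mannitol 1.932 g; L-methionine 72.105 mg; maltose 0.918 g; potassium sulfate 0.109 g; ferric ammonium citrate 48.735 mg

Ratio of target to recipe volume: 114 / 400 = 0.285.
sodium chloride: 6.39 g × (114 mL / 400 mL) = 1.821 g
mannitol: 6.78 g × (114 mL / 400 mL) = 1.932 g
L-methionine: 0.253 g × (114 mL / 400 mL) = 0.072105 g = 72.105 mg
maltose: 3.22 g × (114 mL / 400 mL) = 0.918 g
potassium sulfate: 0.383 g × (114 mL / 400 mL) = 0.109 g
ferric ammonium citrate: 0.171 g × (114 mL / 400 mL) = 0.048735 g = 48.735 mg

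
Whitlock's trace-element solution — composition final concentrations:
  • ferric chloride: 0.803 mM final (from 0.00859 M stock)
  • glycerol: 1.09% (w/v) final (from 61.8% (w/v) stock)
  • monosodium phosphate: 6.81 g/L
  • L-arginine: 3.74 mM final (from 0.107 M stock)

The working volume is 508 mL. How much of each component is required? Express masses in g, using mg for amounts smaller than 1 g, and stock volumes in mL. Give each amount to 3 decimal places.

ferric chloride 47.488 mL; glycerol 8.960 mL; monosodium phosphate 3.459 g; L-arginine 17.756 mL

Scale factor relative to 1 L: 0.508.
ferric chloride: V = C2·V2/C1 = 0.803 mM × 508 mL ÷ 8.59 mM = 47.488 mL
glycerol: dilute stock: 1.09% ÷ 61.8% × 508 mL = 8.960 mL
monosodium phosphate: 6.81 g/L × 0.508 L = 3.459 g
L-arginine: dilute stock: 3.74 mM × 508 mL ÷ 107 mM = 17.756 mL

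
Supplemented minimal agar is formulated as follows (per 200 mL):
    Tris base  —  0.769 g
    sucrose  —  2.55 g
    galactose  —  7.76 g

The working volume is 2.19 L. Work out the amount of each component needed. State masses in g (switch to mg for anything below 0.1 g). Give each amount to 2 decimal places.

Scale factor = 2190 mL / 200 mL = 10.95.
Tris base: 0.769 g × (2190 mL / 200 mL) = 8.42 g
sucrose: 2.55 g × (2190 mL / 200 mL) = 27.92 g
galactose: 7.76 g × (2190 mL / 200 mL) = 84.97 g

Tris base 8.42 g; sucrose 27.92 g; galactose 84.97 g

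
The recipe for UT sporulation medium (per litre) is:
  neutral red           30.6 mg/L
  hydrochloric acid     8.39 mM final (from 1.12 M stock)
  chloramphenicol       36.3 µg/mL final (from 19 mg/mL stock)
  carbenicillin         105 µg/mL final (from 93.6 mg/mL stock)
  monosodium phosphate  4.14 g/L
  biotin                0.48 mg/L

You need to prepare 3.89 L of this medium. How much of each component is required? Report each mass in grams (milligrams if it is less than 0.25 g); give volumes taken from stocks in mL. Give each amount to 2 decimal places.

neutral red 119.03 mg; hydrochloric acid 29.14 mL; chloramphenicol 7.43 mL; carbenicillin 4.36 mL; monosodium phosphate 16.10 g; biotin 1.87 mg

Scale factor relative to 1 L: 3.89.
neutral red: 30.6 mg/L × 3.89 L = 119.03 mg
hydrochloric acid: C1V1 = C2V2 → 8.39 mM × 3890 mL ÷ 1120 mM = 29.14 mL
chloramphenicol: V = C2·V2/C1 = 36.3 µg/mL × 3890 mL ÷ 19000 µg/mL = 7.43 mL
carbenicillin: dilute stock: 105 µg/mL × 3890 mL ÷ 93600 µg/mL = 4.36 mL
monosodium phosphate: 4.14 g/L × 3.89 L = 16.10 g
biotin: 0.48 mg/L × 3.89 L = 1.87 mg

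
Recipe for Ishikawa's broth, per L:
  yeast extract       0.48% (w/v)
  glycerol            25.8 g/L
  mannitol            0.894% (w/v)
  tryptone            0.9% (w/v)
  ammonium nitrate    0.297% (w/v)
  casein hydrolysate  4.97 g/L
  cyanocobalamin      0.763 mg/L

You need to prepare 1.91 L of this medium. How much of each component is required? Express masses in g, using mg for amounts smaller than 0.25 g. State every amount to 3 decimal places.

yeast extract 9.168 g; glycerol 49.278 g; mannitol 17.075 g; tryptone 17.190 g; ammonium nitrate 5.673 g; casein hydrolysate 9.493 g; cyanocobalamin 1.457 mg

Working volume: 1.91 L.
yeast extract: 0.48 g per 100 mL × 1910 mL ÷ 100 = 9.168 g
glycerol: 25.8 g/L × 1.91 L = 49.278 g
mannitol: 0.894 g per 100 mL × 1910 mL ÷ 100 = 17.075 g
tryptone: 0.9% w/v = 9 g/L → 9 × 1.91 L = 17.190 g
ammonium nitrate: 0.297 g per 100 mL × 1910 mL ÷ 100 = 5.673 g
casein hydrolysate: 4.97 g/L × 1.91 L = 9.493 g
cyanocobalamin: 0.763 mg/L × 1.91 L = 1.457 mg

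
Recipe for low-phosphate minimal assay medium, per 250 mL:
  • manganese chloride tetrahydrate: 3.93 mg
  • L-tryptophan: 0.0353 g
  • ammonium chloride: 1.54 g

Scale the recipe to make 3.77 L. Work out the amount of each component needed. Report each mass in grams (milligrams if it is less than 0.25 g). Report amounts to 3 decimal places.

Scale factor = 3770 mL / 250 mL = 15.08.
manganese chloride tetrahydrate: 3.93 mg × (3770 mL / 250 mL) = 59.264 mg
L-tryptophan: 0.0353 g × (3770 mL / 250 mL) = 0.532 g
ammonium chloride: 1.54 g × (3770 mL / 250 mL) = 23.223 g

manganese chloride tetrahydrate 59.264 mg; L-tryptophan 0.532 g; ammonium chloride 23.223 g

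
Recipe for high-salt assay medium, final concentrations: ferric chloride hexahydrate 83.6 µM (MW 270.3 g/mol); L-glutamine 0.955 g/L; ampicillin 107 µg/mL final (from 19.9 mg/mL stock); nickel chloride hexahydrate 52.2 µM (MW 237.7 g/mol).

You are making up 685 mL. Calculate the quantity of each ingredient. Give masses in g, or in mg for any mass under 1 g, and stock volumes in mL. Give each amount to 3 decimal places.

Scale factor relative to 1 L: 0.685.
ferric chloride hexahydrate: 83.6 µmol/L × 270.3 g/mol × 0.685 L ÷ 1000 = 15.479 mg
L-glutamine: 0.955 g/L × 0.685 L = 0.654175 g = 654.175 mg
ampicillin: dilute stock: 107 µg/mL × 685 mL ÷ 19900 µg/mL = 3.683 mL
nickel chloride hexahydrate: 52.2 µmol/L × 237.7 g/mol × 0.685 L ÷ 1000 = 8.499 mg

ferric chloride hexahydrate 15.479 mg; L-glutamine 654.175 mg; ampicillin 3.683 mL; nickel chloride hexahydrate 8.499 mg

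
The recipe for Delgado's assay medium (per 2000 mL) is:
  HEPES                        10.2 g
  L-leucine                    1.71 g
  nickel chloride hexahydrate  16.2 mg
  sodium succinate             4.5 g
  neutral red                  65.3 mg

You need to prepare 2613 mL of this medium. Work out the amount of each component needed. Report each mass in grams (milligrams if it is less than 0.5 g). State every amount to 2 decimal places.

Scale factor = 2613 mL / 2000 mL = 1.3065.
HEPES: 10.2 g × (2613 mL / 2000 mL) = 13.33 g
L-leucine: 1.71 g × (2613 mL / 2000 mL) = 2.23 g
nickel chloride hexahydrate: 16.2 mg × (2613 mL / 2000 mL) = 21.17 mg
sodium succinate: 4.5 g × (2613 mL / 2000 mL) = 5.88 g
neutral red: 65.3 mg × (2613 mL / 2000 mL) = 85.31 mg

HEPES 13.33 g; L-leucine 2.23 g; nickel chloride hexahydrate 21.17 mg; sodium succinate 5.88 g; neutral red 85.31 mg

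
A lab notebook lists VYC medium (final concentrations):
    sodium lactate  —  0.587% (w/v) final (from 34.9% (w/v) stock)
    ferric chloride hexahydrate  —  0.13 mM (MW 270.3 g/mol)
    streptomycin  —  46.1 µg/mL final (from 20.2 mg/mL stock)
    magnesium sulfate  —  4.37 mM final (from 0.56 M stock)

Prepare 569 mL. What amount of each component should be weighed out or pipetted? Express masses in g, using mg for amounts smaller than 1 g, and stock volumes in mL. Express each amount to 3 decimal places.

Working volume: 569 mL = 0.569 L.
sodium lactate: dilute stock: 0.587% ÷ 34.9% × 569 mL = 9.570 mL
ferric chloride hexahydrate: 0.13 mmol/L × 270.3 mg/mmol × 0.569 L = 19.994 mg
streptomycin: V = C2·V2/C1 = 46.1 µg/mL × 569 mL ÷ 20200 µg/mL = 1.299 mL
magnesium sulfate: V = C2·V2/C1 = 4.37 mM × 569 mL ÷ 560 mM = 4.440 mL

sodium lactate 9.570 mL; ferric chloride hexahydrate 19.994 mg; streptomycin 1.299 mL; magnesium sulfate 4.440 mL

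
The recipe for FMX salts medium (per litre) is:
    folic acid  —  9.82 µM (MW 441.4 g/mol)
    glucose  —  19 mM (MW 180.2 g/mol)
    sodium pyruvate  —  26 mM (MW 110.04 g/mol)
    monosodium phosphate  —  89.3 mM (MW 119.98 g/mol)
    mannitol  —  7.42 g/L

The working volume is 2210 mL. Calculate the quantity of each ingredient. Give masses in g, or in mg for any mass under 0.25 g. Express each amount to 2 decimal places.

Scale factor relative to 1 L: 2.21.
folic acid: 9.82 µmol/L × 441.4 g/mol × 2.21 L ÷ 1000 = 9.58 mg
glucose: 19 mmol/L × 180.2 g/mol × 2.21 L ÷ 1000 = 7.57 g
sodium pyruvate: 26 mmol/L × 110.04 g/mol × 2.21 L ÷ 1000 = 6.32 g
monosodium phosphate: 89.3 mmol/L × 119.98 g/mol × 2.21 L ÷ 1000 = 23.68 g
mannitol: 7.42 g/L × 2.21 L = 16.40 g

folic acid 9.58 mg; glucose 7.57 g; sodium pyruvate 6.32 g; monosodium phosphate 23.68 g; mannitol 16.40 g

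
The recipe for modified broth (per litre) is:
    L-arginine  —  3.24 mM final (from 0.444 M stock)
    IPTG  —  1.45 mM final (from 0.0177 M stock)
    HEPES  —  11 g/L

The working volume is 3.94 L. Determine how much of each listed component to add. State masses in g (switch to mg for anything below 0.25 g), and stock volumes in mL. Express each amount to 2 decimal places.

Working volume: 3.94 L.
L-arginine: C1V1 = C2V2 → 3.24 mM × 3940 mL ÷ 444 mM = 28.75 mL
IPTG: V = C2·V2/C1 = 1.45 mM × 3940 mL ÷ 17.7 mM = 322.77 mL
HEPES: 11 g/L × 3.94 L = 43.34 g

L-arginine 28.75 mL; IPTG 322.77 mL; HEPES 43.34 g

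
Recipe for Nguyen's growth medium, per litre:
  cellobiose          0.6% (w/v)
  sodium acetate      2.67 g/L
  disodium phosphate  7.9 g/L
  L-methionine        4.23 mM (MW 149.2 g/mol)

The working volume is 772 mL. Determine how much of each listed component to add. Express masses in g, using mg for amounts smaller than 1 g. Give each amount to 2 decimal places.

cellobiose 4.63 g; sodium acetate 2.06 g; disodium phosphate 6.10 g; L-methionine 487.22 mg

Scale factor relative to 1 L: 0.772.
cellobiose: 0.6% w/v = 6 g/L → 6 × 0.772 L = 4.63 g
sodium acetate: 2.67 g/L × 0.772 L = 2.06 g
disodium phosphate: 7.9 g/L × 0.772 L = 6.10 g
L-methionine: 4.23 mmol/L × 149.2 mg/mmol × 0.772 L = 487.22 mg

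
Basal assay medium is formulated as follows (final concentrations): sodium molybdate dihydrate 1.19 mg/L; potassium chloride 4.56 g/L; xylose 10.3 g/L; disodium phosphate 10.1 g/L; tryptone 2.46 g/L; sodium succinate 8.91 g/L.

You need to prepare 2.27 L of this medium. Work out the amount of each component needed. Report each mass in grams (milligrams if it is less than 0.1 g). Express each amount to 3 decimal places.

Working volume: 2.27 L.
sodium molybdate dihydrate: 1.19 mg/L × 2.27 L = 2.701 mg
potassium chloride: 4.56 g/L × 2.27 L = 10.351 g
xylose: 10.3 g/L × 2.27 L = 23.381 g
disodium phosphate: 10.1 g/L × 2.27 L = 22.927 g
tryptone: 2.46 g/L × 2.27 L = 5.584 g
sodium succinate: 8.91 g/L × 2.27 L = 20.226 g

sodium molybdate dihydrate 2.701 mg; potassium chloride 10.351 g; xylose 23.381 g; disodium phosphate 22.927 g; tryptone 5.584 g; sodium succinate 20.226 g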